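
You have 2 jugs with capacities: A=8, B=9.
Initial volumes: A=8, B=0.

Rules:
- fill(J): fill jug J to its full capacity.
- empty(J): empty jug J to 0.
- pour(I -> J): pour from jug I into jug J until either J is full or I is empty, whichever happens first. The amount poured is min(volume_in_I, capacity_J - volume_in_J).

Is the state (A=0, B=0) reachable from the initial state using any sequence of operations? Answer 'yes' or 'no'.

BFS from (A=8, B=0):
  1. empty(A) -> (A=0 B=0)
Target reached → yes.

Answer: yes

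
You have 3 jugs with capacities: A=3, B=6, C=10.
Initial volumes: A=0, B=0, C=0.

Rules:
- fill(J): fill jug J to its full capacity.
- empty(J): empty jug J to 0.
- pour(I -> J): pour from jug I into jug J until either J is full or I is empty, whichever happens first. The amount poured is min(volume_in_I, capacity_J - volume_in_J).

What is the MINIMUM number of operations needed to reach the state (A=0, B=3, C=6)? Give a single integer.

BFS from (A=0, B=0, C=0). One shortest path:
  1. fill(A) -> (A=3 B=0 C=0)
  2. fill(B) -> (A=3 B=6 C=0)
  3. pour(B -> C) -> (A=3 B=0 C=6)
  4. pour(A -> B) -> (A=0 B=3 C=6)
Reached target in 4 moves.

Answer: 4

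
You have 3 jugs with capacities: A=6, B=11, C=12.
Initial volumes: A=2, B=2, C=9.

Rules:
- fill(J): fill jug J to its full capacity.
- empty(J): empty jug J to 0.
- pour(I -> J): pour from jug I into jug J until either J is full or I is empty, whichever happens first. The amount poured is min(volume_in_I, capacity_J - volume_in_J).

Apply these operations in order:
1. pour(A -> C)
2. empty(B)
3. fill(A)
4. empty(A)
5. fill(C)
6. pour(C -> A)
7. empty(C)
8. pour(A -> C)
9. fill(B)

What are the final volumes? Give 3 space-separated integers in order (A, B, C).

Step 1: pour(A -> C) -> (A=0 B=2 C=11)
Step 2: empty(B) -> (A=0 B=0 C=11)
Step 3: fill(A) -> (A=6 B=0 C=11)
Step 4: empty(A) -> (A=0 B=0 C=11)
Step 5: fill(C) -> (A=0 B=0 C=12)
Step 6: pour(C -> A) -> (A=6 B=0 C=6)
Step 7: empty(C) -> (A=6 B=0 C=0)
Step 8: pour(A -> C) -> (A=0 B=0 C=6)
Step 9: fill(B) -> (A=0 B=11 C=6)

Answer: 0 11 6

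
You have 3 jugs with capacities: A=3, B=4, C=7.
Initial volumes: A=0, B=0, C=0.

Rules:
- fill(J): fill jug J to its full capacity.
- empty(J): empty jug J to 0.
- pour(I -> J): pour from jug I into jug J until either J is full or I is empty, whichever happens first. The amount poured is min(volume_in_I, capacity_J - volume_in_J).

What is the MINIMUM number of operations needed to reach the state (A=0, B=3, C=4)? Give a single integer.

BFS from (A=0, B=0, C=0). One shortest path:
  1. fill(C) -> (A=0 B=0 C=7)
  2. pour(C -> A) -> (A=3 B=0 C=4)
  3. pour(A -> B) -> (A=0 B=3 C=4)
Reached target in 3 moves.

Answer: 3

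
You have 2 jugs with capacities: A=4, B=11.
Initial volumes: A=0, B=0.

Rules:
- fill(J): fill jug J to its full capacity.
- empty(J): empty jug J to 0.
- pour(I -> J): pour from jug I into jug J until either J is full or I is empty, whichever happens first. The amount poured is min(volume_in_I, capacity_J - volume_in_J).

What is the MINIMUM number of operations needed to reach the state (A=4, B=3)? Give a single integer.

BFS from (A=0, B=0). One shortest path:
  1. fill(B) -> (A=0 B=11)
  2. pour(B -> A) -> (A=4 B=7)
  3. empty(A) -> (A=0 B=7)
  4. pour(B -> A) -> (A=4 B=3)
Reached target in 4 moves.

Answer: 4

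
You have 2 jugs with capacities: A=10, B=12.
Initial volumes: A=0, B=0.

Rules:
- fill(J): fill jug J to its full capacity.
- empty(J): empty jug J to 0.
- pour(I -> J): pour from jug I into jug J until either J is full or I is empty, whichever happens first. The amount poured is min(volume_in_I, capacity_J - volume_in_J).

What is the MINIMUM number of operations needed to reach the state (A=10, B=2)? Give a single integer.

BFS from (A=0, B=0). One shortest path:
  1. fill(B) -> (A=0 B=12)
  2. pour(B -> A) -> (A=10 B=2)
Reached target in 2 moves.

Answer: 2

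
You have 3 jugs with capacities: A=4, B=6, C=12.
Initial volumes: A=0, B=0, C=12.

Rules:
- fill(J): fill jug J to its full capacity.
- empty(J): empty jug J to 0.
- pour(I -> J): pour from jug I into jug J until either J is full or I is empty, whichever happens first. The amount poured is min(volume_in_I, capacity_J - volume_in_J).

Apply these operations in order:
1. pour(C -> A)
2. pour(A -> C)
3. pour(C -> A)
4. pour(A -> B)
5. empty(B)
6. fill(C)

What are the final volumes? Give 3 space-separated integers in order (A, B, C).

Answer: 0 0 12

Derivation:
Step 1: pour(C -> A) -> (A=4 B=0 C=8)
Step 2: pour(A -> C) -> (A=0 B=0 C=12)
Step 3: pour(C -> A) -> (A=4 B=0 C=8)
Step 4: pour(A -> B) -> (A=0 B=4 C=8)
Step 5: empty(B) -> (A=0 B=0 C=8)
Step 6: fill(C) -> (A=0 B=0 C=12)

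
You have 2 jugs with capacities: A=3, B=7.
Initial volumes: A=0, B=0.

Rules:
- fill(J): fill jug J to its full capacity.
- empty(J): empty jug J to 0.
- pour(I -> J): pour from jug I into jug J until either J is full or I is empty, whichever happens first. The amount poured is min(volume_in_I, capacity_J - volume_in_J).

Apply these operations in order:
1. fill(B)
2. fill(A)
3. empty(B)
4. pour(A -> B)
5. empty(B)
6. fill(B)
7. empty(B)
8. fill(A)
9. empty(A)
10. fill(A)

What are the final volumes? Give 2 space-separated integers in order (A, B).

Step 1: fill(B) -> (A=0 B=7)
Step 2: fill(A) -> (A=3 B=7)
Step 3: empty(B) -> (A=3 B=0)
Step 4: pour(A -> B) -> (A=0 B=3)
Step 5: empty(B) -> (A=0 B=0)
Step 6: fill(B) -> (A=0 B=7)
Step 7: empty(B) -> (A=0 B=0)
Step 8: fill(A) -> (A=3 B=0)
Step 9: empty(A) -> (A=0 B=0)
Step 10: fill(A) -> (A=3 B=0)

Answer: 3 0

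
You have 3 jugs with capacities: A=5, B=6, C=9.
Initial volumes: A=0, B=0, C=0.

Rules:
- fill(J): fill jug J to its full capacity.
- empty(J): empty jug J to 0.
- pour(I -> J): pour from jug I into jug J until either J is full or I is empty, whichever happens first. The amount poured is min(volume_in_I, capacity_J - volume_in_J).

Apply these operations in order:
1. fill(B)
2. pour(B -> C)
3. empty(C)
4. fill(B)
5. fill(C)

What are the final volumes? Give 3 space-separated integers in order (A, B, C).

Answer: 0 6 9

Derivation:
Step 1: fill(B) -> (A=0 B=6 C=0)
Step 2: pour(B -> C) -> (A=0 B=0 C=6)
Step 3: empty(C) -> (A=0 B=0 C=0)
Step 4: fill(B) -> (A=0 B=6 C=0)
Step 5: fill(C) -> (A=0 B=6 C=9)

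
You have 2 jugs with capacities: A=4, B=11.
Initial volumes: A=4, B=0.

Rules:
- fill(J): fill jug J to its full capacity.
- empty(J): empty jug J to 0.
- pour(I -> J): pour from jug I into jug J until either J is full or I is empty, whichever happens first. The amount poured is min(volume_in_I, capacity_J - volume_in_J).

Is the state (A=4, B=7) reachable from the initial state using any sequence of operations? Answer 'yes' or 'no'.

Answer: yes

Derivation:
BFS from (A=4, B=0):
  1. empty(A) -> (A=0 B=0)
  2. fill(B) -> (A=0 B=11)
  3. pour(B -> A) -> (A=4 B=7)
Target reached → yes.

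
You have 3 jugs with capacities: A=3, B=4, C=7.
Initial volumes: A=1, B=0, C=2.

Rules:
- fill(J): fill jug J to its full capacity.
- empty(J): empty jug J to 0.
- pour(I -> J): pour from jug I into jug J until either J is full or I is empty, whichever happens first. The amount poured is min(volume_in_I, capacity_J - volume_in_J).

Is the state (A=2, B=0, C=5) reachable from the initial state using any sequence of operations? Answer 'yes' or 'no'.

Answer: yes

Derivation:
BFS from (A=1, B=0, C=2):
  1. fill(B) -> (A=1 B=4 C=2)
  2. pour(B -> A) -> (A=3 B=2 C=2)
  3. pour(A -> C) -> (A=0 B=2 C=5)
  4. pour(B -> A) -> (A=2 B=0 C=5)
Target reached → yes.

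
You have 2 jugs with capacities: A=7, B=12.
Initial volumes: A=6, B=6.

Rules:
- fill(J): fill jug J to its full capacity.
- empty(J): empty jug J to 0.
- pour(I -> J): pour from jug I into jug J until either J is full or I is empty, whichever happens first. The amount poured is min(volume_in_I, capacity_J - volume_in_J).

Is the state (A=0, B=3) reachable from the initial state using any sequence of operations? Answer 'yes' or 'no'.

BFS from (A=6, B=6):
  1. pour(B -> A) -> (A=7 B=5)
  2. empty(A) -> (A=0 B=5)
  3. pour(B -> A) -> (A=5 B=0)
  4. fill(B) -> (A=5 B=12)
  5. pour(B -> A) -> (A=7 B=10)
  6. empty(A) -> (A=0 B=10)
  7. pour(B -> A) -> (A=7 B=3)
  8. empty(A) -> (A=0 B=3)
Target reached → yes.

Answer: yes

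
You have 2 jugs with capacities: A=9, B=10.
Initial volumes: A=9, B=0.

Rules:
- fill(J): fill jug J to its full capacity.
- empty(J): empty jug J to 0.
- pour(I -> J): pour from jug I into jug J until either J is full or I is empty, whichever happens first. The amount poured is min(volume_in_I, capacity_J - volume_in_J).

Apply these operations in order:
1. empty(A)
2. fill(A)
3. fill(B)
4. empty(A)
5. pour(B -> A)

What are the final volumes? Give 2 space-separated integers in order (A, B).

Answer: 9 1

Derivation:
Step 1: empty(A) -> (A=0 B=0)
Step 2: fill(A) -> (A=9 B=0)
Step 3: fill(B) -> (A=9 B=10)
Step 4: empty(A) -> (A=0 B=10)
Step 5: pour(B -> A) -> (A=9 B=1)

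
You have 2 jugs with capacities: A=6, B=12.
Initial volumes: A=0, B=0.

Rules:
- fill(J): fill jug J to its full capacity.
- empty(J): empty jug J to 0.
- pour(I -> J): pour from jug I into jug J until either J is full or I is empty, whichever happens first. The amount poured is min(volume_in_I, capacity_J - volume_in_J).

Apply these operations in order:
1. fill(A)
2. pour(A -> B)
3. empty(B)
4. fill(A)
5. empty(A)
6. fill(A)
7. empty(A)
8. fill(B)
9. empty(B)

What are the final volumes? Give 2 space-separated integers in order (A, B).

Answer: 0 0

Derivation:
Step 1: fill(A) -> (A=6 B=0)
Step 2: pour(A -> B) -> (A=0 B=6)
Step 3: empty(B) -> (A=0 B=0)
Step 4: fill(A) -> (A=6 B=0)
Step 5: empty(A) -> (A=0 B=0)
Step 6: fill(A) -> (A=6 B=0)
Step 7: empty(A) -> (A=0 B=0)
Step 8: fill(B) -> (A=0 B=12)
Step 9: empty(B) -> (A=0 B=0)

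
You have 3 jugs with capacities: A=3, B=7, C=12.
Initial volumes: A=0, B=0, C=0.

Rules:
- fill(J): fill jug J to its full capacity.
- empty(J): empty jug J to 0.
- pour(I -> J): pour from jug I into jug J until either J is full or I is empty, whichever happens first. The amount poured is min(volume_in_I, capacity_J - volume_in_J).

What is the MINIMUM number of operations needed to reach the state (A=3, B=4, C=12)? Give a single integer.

BFS from (A=0, B=0, C=0). One shortest path:
  1. fill(B) -> (A=0 B=7 C=0)
  2. fill(C) -> (A=0 B=7 C=12)
  3. pour(B -> A) -> (A=3 B=4 C=12)
Reached target in 3 moves.

Answer: 3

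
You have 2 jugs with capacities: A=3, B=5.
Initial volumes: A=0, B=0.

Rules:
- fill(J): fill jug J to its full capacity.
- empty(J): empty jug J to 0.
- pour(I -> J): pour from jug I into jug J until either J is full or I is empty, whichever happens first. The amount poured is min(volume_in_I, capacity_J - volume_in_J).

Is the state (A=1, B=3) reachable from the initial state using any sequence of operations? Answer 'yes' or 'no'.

BFS explored all 16 reachable states.
Reachable set includes: (0,0), (0,1), (0,2), (0,3), (0,4), (0,5), (1,0), (1,5), (2,0), (2,5), (3,0), (3,1) ...
Target (A=1, B=3) not in reachable set → no.

Answer: no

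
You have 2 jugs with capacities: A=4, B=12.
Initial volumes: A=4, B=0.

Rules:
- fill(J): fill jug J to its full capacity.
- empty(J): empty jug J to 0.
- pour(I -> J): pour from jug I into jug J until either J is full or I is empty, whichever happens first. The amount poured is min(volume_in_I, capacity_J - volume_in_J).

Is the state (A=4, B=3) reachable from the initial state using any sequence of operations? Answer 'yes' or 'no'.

BFS explored all 8 reachable states.
Reachable set includes: (0,0), (0,4), (0,8), (0,12), (4,0), (4,4), (4,8), (4,12)
Target (A=4, B=3) not in reachable set → no.

Answer: no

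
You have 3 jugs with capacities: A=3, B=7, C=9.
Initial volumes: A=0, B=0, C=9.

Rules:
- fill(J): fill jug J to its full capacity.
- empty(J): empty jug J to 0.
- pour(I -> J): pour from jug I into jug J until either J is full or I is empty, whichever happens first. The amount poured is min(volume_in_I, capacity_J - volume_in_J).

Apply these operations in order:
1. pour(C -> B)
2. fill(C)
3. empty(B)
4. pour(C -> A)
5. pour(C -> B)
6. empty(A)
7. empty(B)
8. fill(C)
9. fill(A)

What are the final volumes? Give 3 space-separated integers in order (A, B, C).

Answer: 3 0 9

Derivation:
Step 1: pour(C -> B) -> (A=0 B=7 C=2)
Step 2: fill(C) -> (A=0 B=7 C=9)
Step 3: empty(B) -> (A=0 B=0 C=9)
Step 4: pour(C -> A) -> (A=3 B=0 C=6)
Step 5: pour(C -> B) -> (A=3 B=6 C=0)
Step 6: empty(A) -> (A=0 B=6 C=0)
Step 7: empty(B) -> (A=0 B=0 C=0)
Step 8: fill(C) -> (A=0 B=0 C=9)
Step 9: fill(A) -> (A=3 B=0 C=9)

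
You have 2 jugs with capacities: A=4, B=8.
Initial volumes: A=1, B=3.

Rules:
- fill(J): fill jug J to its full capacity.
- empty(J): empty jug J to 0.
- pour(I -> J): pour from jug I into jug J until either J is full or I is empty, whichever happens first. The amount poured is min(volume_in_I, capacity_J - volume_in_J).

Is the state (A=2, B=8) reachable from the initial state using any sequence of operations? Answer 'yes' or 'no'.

BFS explored all 19 reachable states.
Reachable set includes: (0,0), (0,1), (0,3), (0,4), (0,5), (0,7), (0,8), (1,0), (1,3), (1,8), (3,0), (3,8) ...
Target (A=2, B=8) not in reachable set → no.

Answer: no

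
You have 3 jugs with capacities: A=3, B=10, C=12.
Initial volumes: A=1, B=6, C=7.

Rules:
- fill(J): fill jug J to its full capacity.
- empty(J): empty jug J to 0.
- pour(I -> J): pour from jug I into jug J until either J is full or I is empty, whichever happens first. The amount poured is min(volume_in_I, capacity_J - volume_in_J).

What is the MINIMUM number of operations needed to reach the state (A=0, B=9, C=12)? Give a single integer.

BFS from (A=1, B=6, C=7). One shortest path:
  1. fill(A) -> (A=3 B=6 C=7)
  2. fill(C) -> (A=3 B=6 C=12)
  3. pour(A -> B) -> (A=0 B=9 C=12)
Reached target in 3 moves.

Answer: 3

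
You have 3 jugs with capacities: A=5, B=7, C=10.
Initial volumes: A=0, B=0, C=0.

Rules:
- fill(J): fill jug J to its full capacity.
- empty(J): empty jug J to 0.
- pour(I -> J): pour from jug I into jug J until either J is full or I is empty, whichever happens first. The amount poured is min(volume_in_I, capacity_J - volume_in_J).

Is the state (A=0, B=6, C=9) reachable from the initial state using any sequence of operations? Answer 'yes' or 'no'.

Answer: yes

Derivation:
BFS from (A=0, B=0, C=0):
  1. fill(C) -> (A=0 B=0 C=10)
  2. pour(C -> B) -> (A=0 B=7 C=3)
  3. pour(C -> A) -> (A=3 B=7 C=0)
  4. pour(B -> C) -> (A=3 B=0 C=7)
  5. pour(A -> B) -> (A=0 B=3 C=7)
  6. pour(C -> A) -> (A=5 B=3 C=2)
  7. pour(A -> B) -> (A=1 B=7 C=2)
  8. pour(B -> C) -> (A=1 B=0 C=9)
  9. pour(A -> B) -> (A=0 B=1 C=9)
  10. fill(A) -> (A=5 B=1 C=9)
  11. pour(A -> B) -> (A=0 B=6 C=9)
Target reached → yes.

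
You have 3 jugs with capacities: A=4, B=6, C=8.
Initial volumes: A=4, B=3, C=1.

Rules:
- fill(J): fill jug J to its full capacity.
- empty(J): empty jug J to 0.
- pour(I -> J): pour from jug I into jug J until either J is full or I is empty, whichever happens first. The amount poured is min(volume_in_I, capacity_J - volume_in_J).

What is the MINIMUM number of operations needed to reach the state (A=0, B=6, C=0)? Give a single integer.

Answer: 3

Derivation:
BFS from (A=4, B=3, C=1). One shortest path:
  1. empty(A) -> (A=0 B=3 C=1)
  2. fill(B) -> (A=0 B=6 C=1)
  3. empty(C) -> (A=0 B=6 C=0)
Reached target in 3 moves.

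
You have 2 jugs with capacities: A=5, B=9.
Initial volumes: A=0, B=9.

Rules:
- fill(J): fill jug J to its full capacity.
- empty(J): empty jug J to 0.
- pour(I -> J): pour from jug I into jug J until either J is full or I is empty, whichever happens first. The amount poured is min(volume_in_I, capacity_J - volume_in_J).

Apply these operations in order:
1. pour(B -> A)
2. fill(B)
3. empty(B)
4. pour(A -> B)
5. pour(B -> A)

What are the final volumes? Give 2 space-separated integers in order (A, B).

Answer: 5 0

Derivation:
Step 1: pour(B -> A) -> (A=5 B=4)
Step 2: fill(B) -> (A=5 B=9)
Step 3: empty(B) -> (A=5 B=0)
Step 4: pour(A -> B) -> (A=0 B=5)
Step 5: pour(B -> A) -> (A=5 B=0)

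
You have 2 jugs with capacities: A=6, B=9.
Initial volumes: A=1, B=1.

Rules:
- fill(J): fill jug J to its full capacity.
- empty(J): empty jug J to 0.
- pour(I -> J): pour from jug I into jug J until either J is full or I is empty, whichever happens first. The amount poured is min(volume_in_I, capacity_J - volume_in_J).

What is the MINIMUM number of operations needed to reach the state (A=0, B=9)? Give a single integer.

Answer: 2

Derivation:
BFS from (A=1, B=1). One shortest path:
  1. empty(A) -> (A=0 B=1)
  2. fill(B) -> (A=0 B=9)
Reached target in 2 moves.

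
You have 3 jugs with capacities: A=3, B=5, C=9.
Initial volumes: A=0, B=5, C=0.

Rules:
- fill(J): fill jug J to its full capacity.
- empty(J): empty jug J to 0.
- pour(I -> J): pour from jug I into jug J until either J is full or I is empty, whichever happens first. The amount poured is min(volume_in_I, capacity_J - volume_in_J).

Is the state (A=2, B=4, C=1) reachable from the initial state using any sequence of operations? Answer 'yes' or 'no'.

BFS explored all 176 reachable states.
Reachable set includes: (0,0,0), (0,0,1), (0,0,2), (0,0,3), (0,0,4), (0,0,5), (0,0,6), (0,0,7), (0,0,8), (0,0,9), (0,1,0), (0,1,1) ...
Target (A=2, B=4, C=1) not in reachable set → no.

Answer: no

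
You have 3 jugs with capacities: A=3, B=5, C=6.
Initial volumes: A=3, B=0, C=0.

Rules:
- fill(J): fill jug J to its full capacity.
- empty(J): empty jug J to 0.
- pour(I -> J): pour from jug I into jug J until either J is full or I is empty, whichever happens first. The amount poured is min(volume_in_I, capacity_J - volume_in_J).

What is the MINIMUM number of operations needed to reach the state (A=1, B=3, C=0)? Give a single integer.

Answer: 5

Derivation:
BFS from (A=3, B=0, C=0). One shortest path:
  1. fill(C) -> (A=3 B=0 C=6)
  2. pour(C -> B) -> (A=3 B=5 C=1)
  3. empty(B) -> (A=3 B=0 C=1)
  4. pour(A -> B) -> (A=0 B=3 C=1)
  5. pour(C -> A) -> (A=1 B=3 C=0)
Reached target in 5 moves.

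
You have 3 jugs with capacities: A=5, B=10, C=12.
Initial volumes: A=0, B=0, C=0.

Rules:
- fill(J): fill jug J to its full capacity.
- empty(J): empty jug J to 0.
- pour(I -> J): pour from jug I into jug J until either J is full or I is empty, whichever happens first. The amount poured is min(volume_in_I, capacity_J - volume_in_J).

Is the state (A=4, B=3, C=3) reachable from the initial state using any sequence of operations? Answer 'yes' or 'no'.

BFS explored all 462 reachable states.
Reachable set includes: (0,0,0), (0,0,1), (0,0,2), (0,0,3), (0,0,4), (0,0,5), (0,0,6), (0,0,7), (0,0,8), (0,0,9), (0,0,10), (0,0,11) ...
Target (A=4, B=3, C=3) not in reachable set → no.

Answer: no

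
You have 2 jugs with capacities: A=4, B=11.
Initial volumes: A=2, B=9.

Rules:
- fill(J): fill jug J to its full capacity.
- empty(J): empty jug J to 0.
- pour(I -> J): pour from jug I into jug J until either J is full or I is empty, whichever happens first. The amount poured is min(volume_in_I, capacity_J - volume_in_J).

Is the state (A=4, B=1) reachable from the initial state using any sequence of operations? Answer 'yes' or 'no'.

BFS from (A=2, B=9):
  1. empty(A) -> (A=0 B=9)
  2. pour(B -> A) -> (A=4 B=5)
  3. empty(A) -> (A=0 B=5)
  4. pour(B -> A) -> (A=4 B=1)
Target reached → yes.

Answer: yes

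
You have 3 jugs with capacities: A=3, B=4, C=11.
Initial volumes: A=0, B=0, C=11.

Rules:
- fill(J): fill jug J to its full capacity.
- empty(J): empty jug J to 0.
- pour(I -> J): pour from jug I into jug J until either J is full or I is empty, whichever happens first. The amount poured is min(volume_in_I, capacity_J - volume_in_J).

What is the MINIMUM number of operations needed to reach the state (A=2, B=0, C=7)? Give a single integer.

BFS from (A=0, B=0, C=11). One shortest path:
  1. fill(A) -> (A=3 B=0 C=11)
  2. pour(A -> B) -> (A=0 B=3 C=11)
  3. fill(A) -> (A=3 B=3 C=11)
  4. pour(A -> B) -> (A=2 B=4 C=11)
  5. empty(B) -> (A=2 B=0 C=11)
  6. pour(C -> B) -> (A=2 B=4 C=7)
  7. empty(B) -> (A=2 B=0 C=7)
Reached target in 7 moves.

Answer: 7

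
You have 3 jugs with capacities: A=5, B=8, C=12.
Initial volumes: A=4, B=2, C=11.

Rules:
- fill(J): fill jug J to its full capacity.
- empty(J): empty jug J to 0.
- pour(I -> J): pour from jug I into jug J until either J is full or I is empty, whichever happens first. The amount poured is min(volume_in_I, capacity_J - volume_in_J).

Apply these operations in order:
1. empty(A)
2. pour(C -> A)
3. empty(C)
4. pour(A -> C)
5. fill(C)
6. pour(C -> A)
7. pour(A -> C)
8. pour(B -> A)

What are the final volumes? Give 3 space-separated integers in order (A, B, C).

Step 1: empty(A) -> (A=0 B=2 C=11)
Step 2: pour(C -> A) -> (A=5 B=2 C=6)
Step 3: empty(C) -> (A=5 B=2 C=0)
Step 4: pour(A -> C) -> (A=0 B=2 C=5)
Step 5: fill(C) -> (A=0 B=2 C=12)
Step 6: pour(C -> A) -> (A=5 B=2 C=7)
Step 7: pour(A -> C) -> (A=0 B=2 C=12)
Step 8: pour(B -> A) -> (A=2 B=0 C=12)

Answer: 2 0 12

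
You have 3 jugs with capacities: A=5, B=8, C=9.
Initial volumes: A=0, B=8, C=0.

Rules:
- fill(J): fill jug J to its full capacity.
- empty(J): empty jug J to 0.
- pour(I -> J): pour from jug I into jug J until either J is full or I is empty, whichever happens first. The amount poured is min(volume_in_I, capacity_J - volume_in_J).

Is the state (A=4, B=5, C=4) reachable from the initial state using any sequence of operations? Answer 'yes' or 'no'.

BFS explored all 316 reachable states.
Reachable set includes: (0,0,0), (0,0,1), (0,0,2), (0,0,3), (0,0,4), (0,0,5), (0,0,6), (0,0,7), (0,0,8), (0,0,9), (0,1,0), (0,1,1) ...
Target (A=4, B=5, C=4) not in reachable set → no.

Answer: no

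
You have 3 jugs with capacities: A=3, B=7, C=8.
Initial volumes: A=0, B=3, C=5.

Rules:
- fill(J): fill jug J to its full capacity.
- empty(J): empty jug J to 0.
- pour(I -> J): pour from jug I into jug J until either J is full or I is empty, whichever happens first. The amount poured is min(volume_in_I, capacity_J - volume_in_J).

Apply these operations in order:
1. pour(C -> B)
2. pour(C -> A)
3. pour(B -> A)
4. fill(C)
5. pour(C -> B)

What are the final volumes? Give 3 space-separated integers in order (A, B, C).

Step 1: pour(C -> B) -> (A=0 B=7 C=1)
Step 2: pour(C -> A) -> (A=1 B=7 C=0)
Step 3: pour(B -> A) -> (A=3 B=5 C=0)
Step 4: fill(C) -> (A=3 B=5 C=8)
Step 5: pour(C -> B) -> (A=3 B=7 C=6)

Answer: 3 7 6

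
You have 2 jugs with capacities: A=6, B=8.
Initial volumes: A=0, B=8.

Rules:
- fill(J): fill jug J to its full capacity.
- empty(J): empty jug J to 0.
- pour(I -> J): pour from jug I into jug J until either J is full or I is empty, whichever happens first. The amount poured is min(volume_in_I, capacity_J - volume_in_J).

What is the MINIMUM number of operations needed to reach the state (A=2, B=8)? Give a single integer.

BFS from (A=0, B=8). One shortest path:
  1. pour(B -> A) -> (A=6 B=2)
  2. empty(A) -> (A=0 B=2)
  3. pour(B -> A) -> (A=2 B=0)
  4. fill(B) -> (A=2 B=8)
Reached target in 4 moves.

Answer: 4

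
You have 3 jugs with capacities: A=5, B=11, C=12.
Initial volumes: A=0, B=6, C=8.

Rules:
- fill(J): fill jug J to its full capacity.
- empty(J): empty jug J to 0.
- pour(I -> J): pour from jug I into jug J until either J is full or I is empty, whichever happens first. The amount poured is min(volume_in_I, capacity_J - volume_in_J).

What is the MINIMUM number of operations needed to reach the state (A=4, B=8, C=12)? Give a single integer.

BFS from (A=0, B=6, C=8). One shortest path:
  1. fill(A) -> (A=5 B=6 C=8)
  2. empty(B) -> (A=5 B=0 C=8)
  3. pour(C -> B) -> (A=5 B=8 C=0)
  4. pour(A -> B) -> (A=2 B=11 C=0)
  5. pour(B -> C) -> (A=2 B=0 C=11)
  6. fill(B) -> (A=2 B=11 C=11)
  7. pour(B -> A) -> (A=5 B=8 C=11)
  8. pour(A -> C) -> (A=4 B=8 C=12)
Reached target in 8 moves.

Answer: 8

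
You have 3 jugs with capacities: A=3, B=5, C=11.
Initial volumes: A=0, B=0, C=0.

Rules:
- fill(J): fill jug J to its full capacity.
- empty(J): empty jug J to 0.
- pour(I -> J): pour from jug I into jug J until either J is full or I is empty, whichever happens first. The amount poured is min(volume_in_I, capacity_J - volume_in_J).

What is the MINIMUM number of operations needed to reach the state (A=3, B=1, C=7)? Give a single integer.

BFS from (A=0, B=0, C=0). One shortest path:
  1. fill(C) -> (A=0 B=0 C=11)
  2. pour(C -> A) -> (A=3 B=0 C=8)
  3. pour(A -> B) -> (A=0 B=3 C=8)
  4. pour(C -> A) -> (A=3 B=3 C=5)
  5. pour(A -> B) -> (A=1 B=5 C=5)
  6. pour(B -> C) -> (A=1 B=0 C=10)
  7. pour(A -> B) -> (A=0 B=1 C=10)
  8. pour(C -> A) -> (A=3 B=1 C=7)
Reached target in 8 moves.

Answer: 8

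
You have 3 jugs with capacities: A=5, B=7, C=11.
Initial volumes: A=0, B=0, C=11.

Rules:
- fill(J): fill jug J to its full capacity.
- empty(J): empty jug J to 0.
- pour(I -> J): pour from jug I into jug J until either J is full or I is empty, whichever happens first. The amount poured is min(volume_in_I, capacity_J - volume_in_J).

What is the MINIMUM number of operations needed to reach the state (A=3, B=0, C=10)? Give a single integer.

BFS from (A=0, B=0, C=11). One shortest path:
  1. pour(C -> B) -> (A=0 B=7 C=4)
  2. pour(C -> A) -> (A=4 B=7 C=0)
  3. pour(B -> C) -> (A=4 B=0 C=7)
  4. fill(B) -> (A=4 B=7 C=7)
  5. pour(B -> C) -> (A=4 B=3 C=11)
  6. pour(C -> A) -> (A=5 B=3 C=10)
  7. empty(A) -> (A=0 B=3 C=10)
  8. pour(B -> A) -> (A=3 B=0 C=10)
Reached target in 8 moves.

Answer: 8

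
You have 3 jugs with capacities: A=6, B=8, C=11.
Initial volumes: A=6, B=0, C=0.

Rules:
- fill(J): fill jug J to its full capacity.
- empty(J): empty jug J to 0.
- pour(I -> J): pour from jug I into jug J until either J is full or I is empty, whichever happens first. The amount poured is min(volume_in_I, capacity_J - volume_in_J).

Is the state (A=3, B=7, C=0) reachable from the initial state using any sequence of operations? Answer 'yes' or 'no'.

BFS from (A=6, B=0, C=0):
  1. pour(A -> C) -> (A=0 B=0 C=6)
  2. fill(A) -> (A=6 B=0 C=6)
  3. pour(A -> C) -> (A=1 B=0 C=11)
  4. pour(C -> B) -> (A=1 B=8 C=3)
  5. empty(B) -> (A=1 B=0 C=3)
  6. pour(A -> B) -> (A=0 B=1 C=3)
  7. fill(A) -> (A=6 B=1 C=3)
  8. pour(A -> B) -> (A=0 B=7 C=3)
  9. pour(C -> A) -> (A=3 B=7 C=0)
Target reached → yes.

Answer: yes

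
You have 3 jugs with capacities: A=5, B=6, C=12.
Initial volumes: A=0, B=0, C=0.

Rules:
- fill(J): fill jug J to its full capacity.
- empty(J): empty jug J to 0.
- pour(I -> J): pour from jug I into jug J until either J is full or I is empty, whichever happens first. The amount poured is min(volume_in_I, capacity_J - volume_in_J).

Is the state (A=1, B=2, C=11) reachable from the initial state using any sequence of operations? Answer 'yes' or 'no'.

BFS explored all 326 reachable states.
Reachable set includes: (0,0,0), (0,0,1), (0,0,2), (0,0,3), (0,0,4), (0,0,5), (0,0,6), (0,0,7), (0,0,8), (0,0,9), (0,0,10), (0,0,11) ...
Target (A=1, B=2, C=11) not in reachable set → no.

Answer: no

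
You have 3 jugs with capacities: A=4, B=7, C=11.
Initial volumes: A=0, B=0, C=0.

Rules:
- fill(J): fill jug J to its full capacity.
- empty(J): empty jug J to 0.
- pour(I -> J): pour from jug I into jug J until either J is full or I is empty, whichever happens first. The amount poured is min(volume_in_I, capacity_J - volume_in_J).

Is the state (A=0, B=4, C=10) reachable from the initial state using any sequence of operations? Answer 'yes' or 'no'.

BFS from (A=0, B=0, C=0):
  1. fill(B) -> (A=0 B=7 C=0)
  2. pour(B -> A) -> (A=4 B=3 C=0)
  3. pour(B -> C) -> (A=4 B=0 C=3)
  4. fill(B) -> (A=4 B=7 C=3)
  5. pour(B -> C) -> (A=4 B=0 C=10)
  6. pour(A -> B) -> (A=0 B=4 C=10)
Target reached → yes.

Answer: yes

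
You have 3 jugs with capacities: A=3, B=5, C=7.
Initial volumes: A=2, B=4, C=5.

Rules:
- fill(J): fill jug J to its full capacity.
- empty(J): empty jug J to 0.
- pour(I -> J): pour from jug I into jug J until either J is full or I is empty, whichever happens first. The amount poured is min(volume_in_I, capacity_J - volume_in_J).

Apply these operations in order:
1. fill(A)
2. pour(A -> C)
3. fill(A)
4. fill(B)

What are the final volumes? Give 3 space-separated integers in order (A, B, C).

Answer: 3 5 7

Derivation:
Step 1: fill(A) -> (A=3 B=4 C=5)
Step 2: pour(A -> C) -> (A=1 B=4 C=7)
Step 3: fill(A) -> (A=3 B=4 C=7)
Step 4: fill(B) -> (A=3 B=5 C=7)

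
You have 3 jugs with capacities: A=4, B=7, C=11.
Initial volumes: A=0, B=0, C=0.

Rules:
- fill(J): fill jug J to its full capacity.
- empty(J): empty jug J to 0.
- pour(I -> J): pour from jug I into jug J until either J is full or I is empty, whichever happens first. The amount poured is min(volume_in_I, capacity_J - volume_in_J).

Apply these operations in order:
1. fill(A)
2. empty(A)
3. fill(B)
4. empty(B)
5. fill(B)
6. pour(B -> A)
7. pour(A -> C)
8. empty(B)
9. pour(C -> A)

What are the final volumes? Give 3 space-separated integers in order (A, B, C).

Step 1: fill(A) -> (A=4 B=0 C=0)
Step 2: empty(A) -> (A=0 B=0 C=0)
Step 3: fill(B) -> (A=0 B=7 C=0)
Step 4: empty(B) -> (A=0 B=0 C=0)
Step 5: fill(B) -> (A=0 B=7 C=0)
Step 6: pour(B -> A) -> (A=4 B=3 C=0)
Step 7: pour(A -> C) -> (A=0 B=3 C=4)
Step 8: empty(B) -> (A=0 B=0 C=4)
Step 9: pour(C -> A) -> (A=4 B=0 C=0)

Answer: 4 0 0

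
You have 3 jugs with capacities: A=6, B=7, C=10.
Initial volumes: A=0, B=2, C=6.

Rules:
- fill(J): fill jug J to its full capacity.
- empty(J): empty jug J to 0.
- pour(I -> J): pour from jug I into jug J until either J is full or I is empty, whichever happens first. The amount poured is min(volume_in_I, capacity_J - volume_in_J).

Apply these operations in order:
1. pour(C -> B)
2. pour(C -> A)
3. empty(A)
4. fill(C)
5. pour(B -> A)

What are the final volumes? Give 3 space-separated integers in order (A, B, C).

Step 1: pour(C -> B) -> (A=0 B=7 C=1)
Step 2: pour(C -> A) -> (A=1 B=7 C=0)
Step 3: empty(A) -> (A=0 B=7 C=0)
Step 4: fill(C) -> (A=0 B=7 C=10)
Step 5: pour(B -> A) -> (A=6 B=1 C=10)

Answer: 6 1 10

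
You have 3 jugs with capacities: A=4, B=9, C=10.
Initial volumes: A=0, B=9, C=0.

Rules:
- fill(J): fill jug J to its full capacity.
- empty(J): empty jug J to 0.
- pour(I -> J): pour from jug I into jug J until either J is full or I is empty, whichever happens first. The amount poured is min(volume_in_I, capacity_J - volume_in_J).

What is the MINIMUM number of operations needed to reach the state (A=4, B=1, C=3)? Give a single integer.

BFS from (A=0, B=9, C=0). One shortest path:
  1. pour(B -> C) -> (A=0 B=0 C=9)
  2. fill(B) -> (A=0 B=9 C=9)
  3. pour(B -> A) -> (A=4 B=5 C=9)
  4. pour(A -> C) -> (A=3 B=5 C=10)
  5. empty(C) -> (A=3 B=5 C=0)
  6. pour(A -> C) -> (A=0 B=5 C=3)
  7. pour(B -> A) -> (A=4 B=1 C=3)
Reached target in 7 moves.

Answer: 7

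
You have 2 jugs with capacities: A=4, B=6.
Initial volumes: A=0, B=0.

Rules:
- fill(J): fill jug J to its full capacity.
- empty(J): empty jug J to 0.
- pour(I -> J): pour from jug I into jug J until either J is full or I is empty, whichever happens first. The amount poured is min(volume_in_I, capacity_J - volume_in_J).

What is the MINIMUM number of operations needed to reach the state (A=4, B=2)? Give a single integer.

BFS from (A=0, B=0). One shortest path:
  1. fill(B) -> (A=0 B=6)
  2. pour(B -> A) -> (A=4 B=2)
Reached target in 2 moves.

Answer: 2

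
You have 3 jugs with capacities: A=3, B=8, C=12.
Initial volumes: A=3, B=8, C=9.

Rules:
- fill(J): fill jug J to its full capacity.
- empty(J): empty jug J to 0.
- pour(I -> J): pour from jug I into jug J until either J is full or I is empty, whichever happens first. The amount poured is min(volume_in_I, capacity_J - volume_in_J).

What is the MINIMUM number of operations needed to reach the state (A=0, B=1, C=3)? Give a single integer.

BFS from (A=3, B=8, C=9). One shortest path:
  1. empty(B) -> (A=3 B=0 C=9)
  2. pour(C -> B) -> (A=3 B=8 C=1)
  3. empty(B) -> (A=3 B=0 C=1)
  4. pour(C -> B) -> (A=3 B=1 C=0)
  5. pour(A -> C) -> (A=0 B=1 C=3)
Reached target in 5 moves.

Answer: 5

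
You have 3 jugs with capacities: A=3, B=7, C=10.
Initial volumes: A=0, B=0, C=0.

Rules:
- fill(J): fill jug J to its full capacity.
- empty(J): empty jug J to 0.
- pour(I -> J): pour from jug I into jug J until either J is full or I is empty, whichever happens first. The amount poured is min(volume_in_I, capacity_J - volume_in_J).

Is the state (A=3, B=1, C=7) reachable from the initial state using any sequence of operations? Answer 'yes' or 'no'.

BFS from (A=0, B=0, C=0):
  1. fill(B) -> (A=0 B=7 C=0)
  2. pour(B -> C) -> (A=0 B=0 C=7)
  3. fill(B) -> (A=0 B=7 C=7)
  4. pour(B -> A) -> (A=3 B=4 C=7)
  5. empty(A) -> (A=0 B=4 C=7)
  6. pour(B -> A) -> (A=3 B=1 C=7)
Target reached → yes.

Answer: yes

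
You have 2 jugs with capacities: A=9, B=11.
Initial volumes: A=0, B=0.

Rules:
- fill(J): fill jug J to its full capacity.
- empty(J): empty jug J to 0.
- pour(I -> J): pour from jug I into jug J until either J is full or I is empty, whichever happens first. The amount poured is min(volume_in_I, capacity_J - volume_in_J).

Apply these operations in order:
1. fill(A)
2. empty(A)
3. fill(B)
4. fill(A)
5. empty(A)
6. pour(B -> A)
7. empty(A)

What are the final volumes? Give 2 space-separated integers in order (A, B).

Answer: 0 2

Derivation:
Step 1: fill(A) -> (A=9 B=0)
Step 2: empty(A) -> (A=0 B=0)
Step 3: fill(B) -> (A=0 B=11)
Step 4: fill(A) -> (A=9 B=11)
Step 5: empty(A) -> (A=0 B=11)
Step 6: pour(B -> A) -> (A=9 B=2)
Step 7: empty(A) -> (A=0 B=2)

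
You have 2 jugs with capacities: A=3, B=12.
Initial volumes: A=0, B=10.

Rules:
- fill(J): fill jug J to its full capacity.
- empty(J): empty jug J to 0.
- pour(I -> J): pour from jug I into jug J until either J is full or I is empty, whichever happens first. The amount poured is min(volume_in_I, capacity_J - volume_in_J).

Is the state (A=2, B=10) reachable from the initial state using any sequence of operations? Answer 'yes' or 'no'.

Answer: no

Derivation:
BFS explored all 20 reachable states.
Reachable set includes: (0,0), (0,1), (0,3), (0,4), (0,6), (0,7), (0,9), (0,10), (0,12), (1,0), (1,12), (3,0) ...
Target (A=2, B=10) not in reachable set → no.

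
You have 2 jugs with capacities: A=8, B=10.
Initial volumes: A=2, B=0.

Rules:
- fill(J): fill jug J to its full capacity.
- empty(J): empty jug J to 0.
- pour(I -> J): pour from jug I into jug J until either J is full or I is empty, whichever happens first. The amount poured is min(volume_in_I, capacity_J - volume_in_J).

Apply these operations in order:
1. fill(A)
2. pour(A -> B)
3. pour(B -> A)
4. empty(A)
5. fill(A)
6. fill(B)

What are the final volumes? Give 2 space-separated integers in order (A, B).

Step 1: fill(A) -> (A=8 B=0)
Step 2: pour(A -> B) -> (A=0 B=8)
Step 3: pour(B -> A) -> (A=8 B=0)
Step 4: empty(A) -> (A=0 B=0)
Step 5: fill(A) -> (A=8 B=0)
Step 6: fill(B) -> (A=8 B=10)

Answer: 8 10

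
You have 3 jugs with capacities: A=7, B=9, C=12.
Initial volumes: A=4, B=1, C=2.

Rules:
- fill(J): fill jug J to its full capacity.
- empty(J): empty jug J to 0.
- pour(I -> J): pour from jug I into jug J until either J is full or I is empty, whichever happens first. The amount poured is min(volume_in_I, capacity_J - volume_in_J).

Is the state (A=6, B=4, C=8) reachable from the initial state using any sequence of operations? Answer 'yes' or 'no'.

Answer: no

Derivation:
BFS explored all 513 reachable states.
Reachable set includes: (0,0,0), (0,0,1), (0,0,2), (0,0,3), (0,0,4), (0,0,5), (0,0,6), (0,0,7), (0,0,8), (0,0,9), (0,0,10), (0,0,11) ...
Target (A=6, B=4, C=8) not in reachable set → no.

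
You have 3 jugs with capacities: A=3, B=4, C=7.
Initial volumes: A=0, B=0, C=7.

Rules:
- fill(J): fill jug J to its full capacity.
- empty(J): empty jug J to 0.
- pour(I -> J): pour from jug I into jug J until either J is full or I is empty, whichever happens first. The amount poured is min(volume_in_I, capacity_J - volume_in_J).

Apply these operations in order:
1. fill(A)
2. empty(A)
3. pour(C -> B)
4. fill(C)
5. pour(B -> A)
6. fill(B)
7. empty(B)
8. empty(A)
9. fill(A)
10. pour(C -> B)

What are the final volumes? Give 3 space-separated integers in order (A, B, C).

Step 1: fill(A) -> (A=3 B=0 C=7)
Step 2: empty(A) -> (A=0 B=0 C=7)
Step 3: pour(C -> B) -> (A=0 B=4 C=3)
Step 4: fill(C) -> (A=0 B=4 C=7)
Step 5: pour(B -> A) -> (A=3 B=1 C=7)
Step 6: fill(B) -> (A=3 B=4 C=7)
Step 7: empty(B) -> (A=3 B=0 C=7)
Step 8: empty(A) -> (A=0 B=0 C=7)
Step 9: fill(A) -> (A=3 B=0 C=7)
Step 10: pour(C -> B) -> (A=3 B=4 C=3)

Answer: 3 4 3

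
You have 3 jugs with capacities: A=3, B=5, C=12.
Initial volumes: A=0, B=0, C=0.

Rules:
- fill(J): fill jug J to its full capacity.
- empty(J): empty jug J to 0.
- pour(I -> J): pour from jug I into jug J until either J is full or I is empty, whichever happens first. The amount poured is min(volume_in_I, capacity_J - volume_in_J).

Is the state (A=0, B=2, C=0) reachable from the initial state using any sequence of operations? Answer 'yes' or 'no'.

BFS from (A=0, B=0, C=0):
  1. fill(B) -> (A=0 B=5 C=0)
  2. pour(B -> A) -> (A=3 B=2 C=0)
  3. empty(A) -> (A=0 B=2 C=0)
Target reached → yes.

Answer: yes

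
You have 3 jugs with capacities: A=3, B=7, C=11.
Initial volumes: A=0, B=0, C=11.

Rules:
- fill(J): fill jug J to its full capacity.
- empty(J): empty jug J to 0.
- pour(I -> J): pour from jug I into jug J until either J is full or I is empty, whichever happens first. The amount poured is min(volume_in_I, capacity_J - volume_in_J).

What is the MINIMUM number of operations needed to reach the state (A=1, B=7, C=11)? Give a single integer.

BFS from (A=0, B=0, C=11). One shortest path:
  1. pour(C -> A) -> (A=3 B=0 C=8)
  2. empty(A) -> (A=0 B=0 C=8)
  3. pour(C -> B) -> (A=0 B=7 C=1)
  4. pour(C -> A) -> (A=1 B=7 C=0)
  5. fill(C) -> (A=1 B=7 C=11)
Reached target in 5 moves.

Answer: 5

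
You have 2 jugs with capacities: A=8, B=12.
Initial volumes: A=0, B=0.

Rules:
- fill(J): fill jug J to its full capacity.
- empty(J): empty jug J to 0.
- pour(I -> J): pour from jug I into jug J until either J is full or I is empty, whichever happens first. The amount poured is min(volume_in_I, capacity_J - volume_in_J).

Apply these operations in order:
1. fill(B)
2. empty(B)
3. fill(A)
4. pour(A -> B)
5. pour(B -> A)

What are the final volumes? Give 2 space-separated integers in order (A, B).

Step 1: fill(B) -> (A=0 B=12)
Step 2: empty(B) -> (A=0 B=0)
Step 3: fill(A) -> (A=8 B=0)
Step 4: pour(A -> B) -> (A=0 B=8)
Step 5: pour(B -> A) -> (A=8 B=0)

Answer: 8 0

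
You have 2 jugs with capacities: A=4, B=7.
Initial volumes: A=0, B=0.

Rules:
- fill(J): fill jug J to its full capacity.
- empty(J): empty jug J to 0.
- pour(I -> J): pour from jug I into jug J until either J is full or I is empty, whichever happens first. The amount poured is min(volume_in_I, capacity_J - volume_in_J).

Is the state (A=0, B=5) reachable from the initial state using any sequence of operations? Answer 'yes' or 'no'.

BFS from (A=0, B=0):
  1. fill(A) -> (A=4 B=0)
  2. pour(A -> B) -> (A=0 B=4)
  3. fill(A) -> (A=4 B=4)
  4. pour(A -> B) -> (A=1 B=7)
  5. empty(B) -> (A=1 B=0)
  6. pour(A -> B) -> (A=0 B=1)
  7. fill(A) -> (A=4 B=1)
  8. pour(A -> B) -> (A=0 B=5)
Target reached → yes.

Answer: yes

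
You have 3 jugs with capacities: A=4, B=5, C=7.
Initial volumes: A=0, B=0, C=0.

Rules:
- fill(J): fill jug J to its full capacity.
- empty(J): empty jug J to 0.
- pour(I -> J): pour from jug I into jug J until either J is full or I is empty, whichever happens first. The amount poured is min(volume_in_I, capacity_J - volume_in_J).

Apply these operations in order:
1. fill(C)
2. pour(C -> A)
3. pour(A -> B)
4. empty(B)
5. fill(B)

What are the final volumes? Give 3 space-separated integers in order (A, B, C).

Step 1: fill(C) -> (A=0 B=0 C=7)
Step 2: pour(C -> A) -> (A=4 B=0 C=3)
Step 3: pour(A -> B) -> (A=0 B=4 C=3)
Step 4: empty(B) -> (A=0 B=0 C=3)
Step 5: fill(B) -> (A=0 B=5 C=3)

Answer: 0 5 3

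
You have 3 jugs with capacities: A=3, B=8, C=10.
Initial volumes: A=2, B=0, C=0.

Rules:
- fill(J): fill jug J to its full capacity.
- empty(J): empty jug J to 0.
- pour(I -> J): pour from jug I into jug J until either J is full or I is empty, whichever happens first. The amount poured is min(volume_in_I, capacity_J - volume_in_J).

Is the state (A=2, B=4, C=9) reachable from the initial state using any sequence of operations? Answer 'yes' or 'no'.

Answer: no

Derivation:
BFS explored all 270 reachable states.
Reachable set includes: (0,0,0), (0,0,1), (0,0,2), (0,0,3), (0,0,4), (0,0,5), (0,0,6), (0,0,7), (0,0,8), (0,0,9), (0,0,10), (0,1,0) ...
Target (A=2, B=4, C=9) not in reachable set → no.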